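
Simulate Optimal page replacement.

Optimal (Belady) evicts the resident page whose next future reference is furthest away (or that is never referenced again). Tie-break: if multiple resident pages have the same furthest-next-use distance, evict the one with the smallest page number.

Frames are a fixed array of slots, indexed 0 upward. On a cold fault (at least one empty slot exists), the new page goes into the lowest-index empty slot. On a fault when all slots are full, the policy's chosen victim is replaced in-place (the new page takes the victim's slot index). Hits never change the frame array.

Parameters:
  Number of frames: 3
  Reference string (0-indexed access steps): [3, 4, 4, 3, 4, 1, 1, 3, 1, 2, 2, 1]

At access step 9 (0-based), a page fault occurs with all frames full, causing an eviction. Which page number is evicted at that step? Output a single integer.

Step 0: ref 3 -> FAULT, frames=[3,-,-]
Step 1: ref 4 -> FAULT, frames=[3,4,-]
Step 2: ref 4 -> HIT, frames=[3,4,-]
Step 3: ref 3 -> HIT, frames=[3,4,-]
Step 4: ref 4 -> HIT, frames=[3,4,-]
Step 5: ref 1 -> FAULT, frames=[3,4,1]
Step 6: ref 1 -> HIT, frames=[3,4,1]
Step 7: ref 3 -> HIT, frames=[3,4,1]
Step 8: ref 1 -> HIT, frames=[3,4,1]
Step 9: ref 2 -> FAULT, evict 3, frames=[2,4,1]
At step 9: evicted page 3

Answer: 3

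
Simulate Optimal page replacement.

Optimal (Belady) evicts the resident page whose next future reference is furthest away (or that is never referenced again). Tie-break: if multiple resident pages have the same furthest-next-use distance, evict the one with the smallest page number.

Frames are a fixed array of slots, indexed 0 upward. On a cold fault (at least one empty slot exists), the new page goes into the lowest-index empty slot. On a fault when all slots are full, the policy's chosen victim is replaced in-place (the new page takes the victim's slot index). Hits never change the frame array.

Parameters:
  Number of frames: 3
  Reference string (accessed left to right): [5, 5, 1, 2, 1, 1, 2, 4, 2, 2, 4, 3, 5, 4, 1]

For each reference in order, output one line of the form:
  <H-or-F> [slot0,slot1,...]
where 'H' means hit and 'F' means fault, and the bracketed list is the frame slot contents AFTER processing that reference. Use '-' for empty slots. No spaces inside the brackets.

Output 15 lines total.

F [5,-,-]
H [5,-,-]
F [5,1,-]
F [5,1,2]
H [5,1,2]
H [5,1,2]
H [5,1,2]
F [5,4,2]
H [5,4,2]
H [5,4,2]
H [5,4,2]
F [5,4,3]
H [5,4,3]
H [5,4,3]
F [5,4,1]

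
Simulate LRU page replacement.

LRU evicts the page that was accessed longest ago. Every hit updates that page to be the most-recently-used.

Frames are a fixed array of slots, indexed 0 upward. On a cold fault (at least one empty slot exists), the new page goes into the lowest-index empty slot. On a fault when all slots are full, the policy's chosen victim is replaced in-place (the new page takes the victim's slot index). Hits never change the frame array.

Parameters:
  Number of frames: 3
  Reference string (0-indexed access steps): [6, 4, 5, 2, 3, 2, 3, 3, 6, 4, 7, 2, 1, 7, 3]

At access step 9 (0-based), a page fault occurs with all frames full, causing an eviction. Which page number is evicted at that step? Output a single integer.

Answer: 2

Derivation:
Step 0: ref 6 -> FAULT, frames=[6,-,-]
Step 1: ref 4 -> FAULT, frames=[6,4,-]
Step 2: ref 5 -> FAULT, frames=[6,4,5]
Step 3: ref 2 -> FAULT, evict 6, frames=[2,4,5]
Step 4: ref 3 -> FAULT, evict 4, frames=[2,3,5]
Step 5: ref 2 -> HIT, frames=[2,3,5]
Step 6: ref 3 -> HIT, frames=[2,3,5]
Step 7: ref 3 -> HIT, frames=[2,3,5]
Step 8: ref 6 -> FAULT, evict 5, frames=[2,3,6]
Step 9: ref 4 -> FAULT, evict 2, frames=[4,3,6]
At step 9: evicted page 2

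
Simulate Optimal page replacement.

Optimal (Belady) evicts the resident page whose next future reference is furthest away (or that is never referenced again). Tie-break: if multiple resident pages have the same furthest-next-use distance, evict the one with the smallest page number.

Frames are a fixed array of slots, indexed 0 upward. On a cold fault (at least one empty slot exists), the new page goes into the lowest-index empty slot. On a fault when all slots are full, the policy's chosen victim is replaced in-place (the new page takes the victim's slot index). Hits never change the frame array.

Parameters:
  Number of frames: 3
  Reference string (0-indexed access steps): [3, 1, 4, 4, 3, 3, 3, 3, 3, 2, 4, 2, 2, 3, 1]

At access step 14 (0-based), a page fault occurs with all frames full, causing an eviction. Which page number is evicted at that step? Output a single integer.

Answer: 2

Derivation:
Step 0: ref 3 -> FAULT, frames=[3,-,-]
Step 1: ref 1 -> FAULT, frames=[3,1,-]
Step 2: ref 4 -> FAULT, frames=[3,1,4]
Step 3: ref 4 -> HIT, frames=[3,1,4]
Step 4: ref 3 -> HIT, frames=[3,1,4]
Step 5: ref 3 -> HIT, frames=[3,1,4]
Step 6: ref 3 -> HIT, frames=[3,1,4]
Step 7: ref 3 -> HIT, frames=[3,1,4]
Step 8: ref 3 -> HIT, frames=[3,1,4]
Step 9: ref 2 -> FAULT, evict 1, frames=[3,2,4]
Step 10: ref 4 -> HIT, frames=[3,2,4]
Step 11: ref 2 -> HIT, frames=[3,2,4]
Step 12: ref 2 -> HIT, frames=[3,2,4]
Step 13: ref 3 -> HIT, frames=[3,2,4]
Step 14: ref 1 -> FAULT, evict 2, frames=[3,1,4]
At step 14: evicted page 2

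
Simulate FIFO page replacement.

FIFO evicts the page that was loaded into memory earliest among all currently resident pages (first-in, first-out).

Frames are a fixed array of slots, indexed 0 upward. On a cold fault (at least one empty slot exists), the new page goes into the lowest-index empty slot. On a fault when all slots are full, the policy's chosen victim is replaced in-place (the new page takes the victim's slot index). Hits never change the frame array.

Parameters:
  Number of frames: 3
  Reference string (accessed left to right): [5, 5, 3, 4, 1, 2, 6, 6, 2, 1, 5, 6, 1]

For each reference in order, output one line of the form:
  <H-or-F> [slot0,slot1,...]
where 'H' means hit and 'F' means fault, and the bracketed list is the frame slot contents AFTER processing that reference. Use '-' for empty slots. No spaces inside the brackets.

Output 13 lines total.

F [5,-,-]
H [5,-,-]
F [5,3,-]
F [5,3,4]
F [1,3,4]
F [1,2,4]
F [1,2,6]
H [1,2,6]
H [1,2,6]
H [1,2,6]
F [5,2,6]
H [5,2,6]
F [5,1,6]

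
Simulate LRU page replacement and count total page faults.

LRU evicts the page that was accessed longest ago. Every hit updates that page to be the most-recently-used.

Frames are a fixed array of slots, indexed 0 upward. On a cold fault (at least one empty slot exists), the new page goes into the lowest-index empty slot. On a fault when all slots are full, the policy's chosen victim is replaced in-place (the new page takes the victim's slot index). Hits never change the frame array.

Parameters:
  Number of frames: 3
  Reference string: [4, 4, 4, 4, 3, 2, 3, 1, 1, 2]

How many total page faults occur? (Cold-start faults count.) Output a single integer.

Step 0: ref 4 → FAULT, frames=[4,-,-]
Step 1: ref 4 → HIT, frames=[4,-,-]
Step 2: ref 4 → HIT, frames=[4,-,-]
Step 3: ref 4 → HIT, frames=[4,-,-]
Step 4: ref 3 → FAULT, frames=[4,3,-]
Step 5: ref 2 → FAULT, frames=[4,3,2]
Step 6: ref 3 → HIT, frames=[4,3,2]
Step 7: ref 1 → FAULT (evict 4), frames=[1,3,2]
Step 8: ref 1 → HIT, frames=[1,3,2]
Step 9: ref 2 → HIT, frames=[1,3,2]
Total faults: 4

Answer: 4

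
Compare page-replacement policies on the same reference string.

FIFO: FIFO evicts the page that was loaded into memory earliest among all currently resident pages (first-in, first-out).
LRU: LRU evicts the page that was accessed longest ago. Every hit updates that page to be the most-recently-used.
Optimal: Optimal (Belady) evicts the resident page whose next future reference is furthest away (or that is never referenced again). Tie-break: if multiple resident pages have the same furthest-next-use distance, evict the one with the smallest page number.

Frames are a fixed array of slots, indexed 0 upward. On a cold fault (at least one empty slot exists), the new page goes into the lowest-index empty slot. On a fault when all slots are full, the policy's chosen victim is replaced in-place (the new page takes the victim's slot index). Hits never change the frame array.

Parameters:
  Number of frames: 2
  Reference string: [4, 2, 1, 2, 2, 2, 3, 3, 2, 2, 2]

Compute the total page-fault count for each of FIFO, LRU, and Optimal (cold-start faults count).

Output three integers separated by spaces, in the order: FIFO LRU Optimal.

--- FIFO ---
  step 0: ref 4 -> FAULT, frames=[4,-] (faults so far: 1)
  step 1: ref 2 -> FAULT, frames=[4,2] (faults so far: 2)
  step 2: ref 1 -> FAULT, evict 4, frames=[1,2] (faults so far: 3)
  step 3: ref 2 -> HIT, frames=[1,2] (faults so far: 3)
  step 4: ref 2 -> HIT, frames=[1,2] (faults so far: 3)
  step 5: ref 2 -> HIT, frames=[1,2] (faults so far: 3)
  step 6: ref 3 -> FAULT, evict 2, frames=[1,3] (faults so far: 4)
  step 7: ref 3 -> HIT, frames=[1,3] (faults so far: 4)
  step 8: ref 2 -> FAULT, evict 1, frames=[2,3] (faults so far: 5)
  step 9: ref 2 -> HIT, frames=[2,3] (faults so far: 5)
  step 10: ref 2 -> HIT, frames=[2,3] (faults so far: 5)
  FIFO total faults: 5
--- LRU ---
  step 0: ref 4 -> FAULT, frames=[4,-] (faults so far: 1)
  step 1: ref 2 -> FAULT, frames=[4,2] (faults so far: 2)
  step 2: ref 1 -> FAULT, evict 4, frames=[1,2] (faults so far: 3)
  step 3: ref 2 -> HIT, frames=[1,2] (faults so far: 3)
  step 4: ref 2 -> HIT, frames=[1,2] (faults so far: 3)
  step 5: ref 2 -> HIT, frames=[1,2] (faults so far: 3)
  step 6: ref 3 -> FAULT, evict 1, frames=[3,2] (faults so far: 4)
  step 7: ref 3 -> HIT, frames=[3,2] (faults so far: 4)
  step 8: ref 2 -> HIT, frames=[3,2] (faults so far: 4)
  step 9: ref 2 -> HIT, frames=[3,2] (faults so far: 4)
  step 10: ref 2 -> HIT, frames=[3,2] (faults so far: 4)
  LRU total faults: 4
--- Optimal ---
  step 0: ref 4 -> FAULT, frames=[4,-] (faults so far: 1)
  step 1: ref 2 -> FAULT, frames=[4,2] (faults so far: 2)
  step 2: ref 1 -> FAULT, evict 4, frames=[1,2] (faults so far: 3)
  step 3: ref 2 -> HIT, frames=[1,2] (faults so far: 3)
  step 4: ref 2 -> HIT, frames=[1,2] (faults so far: 3)
  step 5: ref 2 -> HIT, frames=[1,2] (faults so far: 3)
  step 6: ref 3 -> FAULT, evict 1, frames=[3,2] (faults so far: 4)
  step 7: ref 3 -> HIT, frames=[3,2] (faults so far: 4)
  step 8: ref 2 -> HIT, frames=[3,2] (faults so far: 4)
  step 9: ref 2 -> HIT, frames=[3,2] (faults so far: 4)
  step 10: ref 2 -> HIT, frames=[3,2] (faults so far: 4)
  Optimal total faults: 4

Answer: 5 4 4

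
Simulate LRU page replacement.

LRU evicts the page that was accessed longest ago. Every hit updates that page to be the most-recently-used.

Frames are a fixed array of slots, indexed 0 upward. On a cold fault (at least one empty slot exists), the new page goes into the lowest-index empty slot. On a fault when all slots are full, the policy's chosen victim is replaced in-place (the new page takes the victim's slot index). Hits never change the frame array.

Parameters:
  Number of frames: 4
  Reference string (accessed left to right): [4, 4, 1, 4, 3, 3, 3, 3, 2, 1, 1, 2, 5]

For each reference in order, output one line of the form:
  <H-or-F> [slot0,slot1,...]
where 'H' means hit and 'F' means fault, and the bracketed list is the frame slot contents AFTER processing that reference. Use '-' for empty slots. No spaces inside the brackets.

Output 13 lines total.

F [4,-,-,-]
H [4,-,-,-]
F [4,1,-,-]
H [4,1,-,-]
F [4,1,3,-]
H [4,1,3,-]
H [4,1,3,-]
H [4,1,3,-]
F [4,1,3,2]
H [4,1,3,2]
H [4,1,3,2]
H [4,1,3,2]
F [5,1,3,2]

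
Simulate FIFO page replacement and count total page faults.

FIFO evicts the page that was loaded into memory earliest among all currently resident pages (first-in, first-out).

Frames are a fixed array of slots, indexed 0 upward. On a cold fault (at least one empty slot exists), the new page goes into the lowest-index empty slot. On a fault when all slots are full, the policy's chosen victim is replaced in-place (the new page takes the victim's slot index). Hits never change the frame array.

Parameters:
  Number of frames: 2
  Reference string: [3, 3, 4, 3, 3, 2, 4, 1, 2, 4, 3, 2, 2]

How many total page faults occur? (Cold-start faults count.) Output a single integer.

Answer: 7

Derivation:
Step 0: ref 3 → FAULT, frames=[3,-]
Step 1: ref 3 → HIT, frames=[3,-]
Step 2: ref 4 → FAULT, frames=[3,4]
Step 3: ref 3 → HIT, frames=[3,4]
Step 4: ref 3 → HIT, frames=[3,4]
Step 5: ref 2 → FAULT (evict 3), frames=[2,4]
Step 6: ref 4 → HIT, frames=[2,4]
Step 7: ref 1 → FAULT (evict 4), frames=[2,1]
Step 8: ref 2 → HIT, frames=[2,1]
Step 9: ref 4 → FAULT (evict 2), frames=[4,1]
Step 10: ref 3 → FAULT (evict 1), frames=[4,3]
Step 11: ref 2 → FAULT (evict 4), frames=[2,3]
Step 12: ref 2 → HIT, frames=[2,3]
Total faults: 7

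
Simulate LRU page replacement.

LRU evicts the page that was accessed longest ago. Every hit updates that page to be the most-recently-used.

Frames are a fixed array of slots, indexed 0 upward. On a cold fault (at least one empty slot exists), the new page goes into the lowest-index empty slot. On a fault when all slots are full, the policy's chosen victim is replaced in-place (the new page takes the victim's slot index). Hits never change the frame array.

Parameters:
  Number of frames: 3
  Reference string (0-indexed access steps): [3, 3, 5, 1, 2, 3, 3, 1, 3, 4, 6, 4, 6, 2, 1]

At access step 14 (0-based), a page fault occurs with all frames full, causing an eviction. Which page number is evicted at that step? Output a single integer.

Answer: 4

Derivation:
Step 0: ref 3 -> FAULT, frames=[3,-,-]
Step 1: ref 3 -> HIT, frames=[3,-,-]
Step 2: ref 5 -> FAULT, frames=[3,5,-]
Step 3: ref 1 -> FAULT, frames=[3,5,1]
Step 4: ref 2 -> FAULT, evict 3, frames=[2,5,1]
Step 5: ref 3 -> FAULT, evict 5, frames=[2,3,1]
Step 6: ref 3 -> HIT, frames=[2,3,1]
Step 7: ref 1 -> HIT, frames=[2,3,1]
Step 8: ref 3 -> HIT, frames=[2,3,1]
Step 9: ref 4 -> FAULT, evict 2, frames=[4,3,1]
Step 10: ref 6 -> FAULT, evict 1, frames=[4,3,6]
Step 11: ref 4 -> HIT, frames=[4,3,6]
Step 12: ref 6 -> HIT, frames=[4,3,6]
Step 13: ref 2 -> FAULT, evict 3, frames=[4,2,6]
Step 14: ref 1 -> FAULT, evict 4, frames=[1,2,6]
At step 14: evicted page 4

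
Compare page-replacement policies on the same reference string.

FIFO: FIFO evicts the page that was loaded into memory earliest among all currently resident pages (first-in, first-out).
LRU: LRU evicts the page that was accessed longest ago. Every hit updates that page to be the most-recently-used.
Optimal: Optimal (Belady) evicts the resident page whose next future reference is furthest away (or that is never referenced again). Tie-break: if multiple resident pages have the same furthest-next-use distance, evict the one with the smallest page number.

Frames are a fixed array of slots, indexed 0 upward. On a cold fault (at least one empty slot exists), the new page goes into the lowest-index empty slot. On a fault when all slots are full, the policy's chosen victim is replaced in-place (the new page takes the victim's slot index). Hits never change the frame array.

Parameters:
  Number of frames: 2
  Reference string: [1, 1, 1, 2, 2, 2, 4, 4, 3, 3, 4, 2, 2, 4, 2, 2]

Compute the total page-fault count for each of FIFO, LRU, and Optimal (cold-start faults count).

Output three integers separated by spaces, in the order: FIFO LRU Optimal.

--- FIFO ---
  step 0: ref 1 -> FAULT, frames=[1,-] (faults so far: 1)
  step 1: ref 1 -> HIT, frames=[1,-] (faults so far: 1)
  step 2: ref 1 -> HIT, frames=[1,-] (faults so far: 1)
  step 3: ref 2 -> FAULT, frames=[1,2] (faults so far: 2)
  step 4: ref 2 -> HIT, frames=[1,2] (faults so far: 2)
  step 5: ref 2 -> HIT, frames=[1,2] (faults so far: 2)
  step 6: ref 4 -> FAULT, evict 1, frames=[4,2] (faults so far: 3)
  step 7: ref 4 -> HIT, frames=[4,2] (faults so far: 3)
  step 8: ref 3 -> FAULT, evict 2, frames=[4,3] (faults so far: 4)
  step 9: ref 3 -> HIT, frames=[4,3] (faults so far: 4)
  step 10: ref 4 -> HIT, frames=[4,3] (faults so far: 4)
  step 11: ref 2 -> FAULT, evict 4, frames=[2,3] (faults so far: 5)
  step 12: ref 2 -> HIT, frames=[2,3] (faults so far: 5)
  step 13: ref 4 -> FAULT, evict 3, frames=[2,4] (faults so far: 6)
  step 14: ref 2 -> HIT, frames=[2,4] (faults so far: 6)
  step 15: ref 2 -> HIT, frames=[2,4] (faults so far: 6)
  FIFO total faults: 6
--- LRU ---
  step 0: ref 1 -> FAULT, frames=[1,-] (faults so far: 1)
  step 1: ref 1 -> HIT, frames=[1,-] (faults so far: 1)
  step 2: ref 1 -> HIT, frames=[1,-] (faults so far: 1)
  step 3: ref 2 -> FAULT, frames=[1,2] (faults so far: 2)
  step 4: ref 2 -> HIT, frames=[1,2] (faults so far: 2)
  step 5: ref 2 -> HIT, frames=[1,2] (faults so far: 2)
  step 6: ref 4 -> FAULT, evict 1, frames=[4,2] (faults so far: 3)
  step 7: ref 4 -> HIT, frames=[4,2] (faults so far: 3)
  step 8: ref 3 -> FAULT, evict 2, frames=[4,3] (faults so far: 4)
  step 9: ref 3 -> HIT, frames=[4,3] (faults so far: 4)
  step 10: ref 4 -> HIT, frames=[4,3] (faults so far: 4)
  step 11: ref 2 -> FAULT, evict 3, frames=[4,2] (faults so far: 5)
  step 12: ref 2 -> HIT, frames=[4,2] (faults so far: 5)
  step 13: ref 4 -> HIT, frames=[4,2] (faults so far: 5)
  step 14: ref 2 -> HIT, frames=[4,2] (faults so far: 5)
  step 15: ref 2 -> HIT, frames=[4,2] (faults so far: 5)
  LRU total faults: 5
--- Optimal ---
  step 0: ref 1 -> FAULT, frames=[1,-] (faults so far: 1)
  step 1: ref 1 -> HIT, frames=[1,-] (faults so far: 1)
  step 2: ref 1 -> HIT, frames=[1,-] (faults so far: 1)
  step 3: ref 2 -> FAULT, frames=[1,2] (faults so far: 2)
  step 4: ref 2 -> HIT, frames=[1,2] (faults so far: 2)
  step 5: ref 2 -> HIT, frames=[1,2] (faults so far: 2)
  step 6: ref 4 -> FAULT, evict 1, frames=[4,2] (faults so far: 3)
  step 7: ref 4 -> HIT, frames=[4,2] (faults so far: 3)
  step 8: ref 3 -> FAULT, evict 2, frames=[4,3] (faults so far: 4)
  step 9: ref 3 -> HIT, frames=[4,3] (faults so far: 4)
  step 10: ref 4 -> HIT, frames=[4,3] (faults so far: 4)
  step 11: ref 2 -> FAULT, evict 3, frames=[4,2] (faults so far: 5)
  step 12: ref 2 -> HIT, frames=[4,2] (faults so far: 5)
  step 13: ref 4 -> HIT, frames=[4,2] (faults so far: 5)
  step 14: ref 2 -> HIT, frames=[4,2] (faults so far: 5)
  step 15: ref 2 -> HIT, frames=[4,2] (faults so far: 5)
  Optimal total faults: 5

Answer: 6 5 5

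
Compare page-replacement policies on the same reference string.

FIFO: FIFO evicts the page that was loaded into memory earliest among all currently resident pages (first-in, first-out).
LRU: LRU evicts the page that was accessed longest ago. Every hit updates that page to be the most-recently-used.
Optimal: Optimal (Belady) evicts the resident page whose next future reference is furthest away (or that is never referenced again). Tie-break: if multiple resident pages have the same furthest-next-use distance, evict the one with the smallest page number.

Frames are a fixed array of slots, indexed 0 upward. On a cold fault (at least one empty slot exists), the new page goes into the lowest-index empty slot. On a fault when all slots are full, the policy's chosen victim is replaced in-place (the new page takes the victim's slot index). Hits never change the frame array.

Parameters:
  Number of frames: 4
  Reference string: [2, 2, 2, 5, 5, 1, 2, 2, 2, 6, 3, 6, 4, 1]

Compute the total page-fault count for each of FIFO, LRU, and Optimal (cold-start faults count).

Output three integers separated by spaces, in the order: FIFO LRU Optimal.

Answer: 6 7 6

Derivation:
--- FIFO ---
  step 0: ref 2 -> FAULT, frames=[2,-,-,-] (faults so far: 1)
  step 1: ref 2 -> HIT, frames=[2,-,-,-] (faults so far: 1)
  step 2: ref 2 -> HIT, frames=[2,-,-,-] (faults so far: 1)
  step 3: ref 5 -> FAULT, frames=[2,5,-,-] (faults so far: 2)
  step 4: ref 5 -> HIT, frames=[2,5,-,-] (faults so far: 2)
  step 5: ref 1 -> FAULT, frames=[2,5,1,-] (faults so far: 3)
  step 6: ref 2 -> HIT, frames=[2,5,1,-] (faults so far: 3)
  step 7: ref 2 -> HIT, frames=[2,5,1,-] (faults so far: 3)
  step 8: ref 2 -> HIT, frames=[2,5,1,-] (faults so far: 3)
  step 9: ref 6 -> FAULT, frames=[2,5,1,6] (faults so far: 4)
  step 10: ref 3 -> FAULT, evict 2, frames=[3,5,1,6] (faults so far: 5)
  step 11: ref 6 -> HIT, frames=[3,5,1,6] (faults so far: 5)
  step 12: ref 4 -> FAULT, evict 5, frames=[3,4,1,6] (faults so far: 6)
  step 13: ref 1 -> HIT, frames=[3,4,1,6] (faults so far: 6)
  FIFO total faults: 6
--- LRU ---
  step 0: ref 2 -> FAULT, frames=[2,-,-,-] (faults so far: 1)
  step 1: ref 2 -> HIT, frames=[2,-,-,-] (faults so far: 1)
  step 2: ref 2 -> HIT, frames=[2,-,-,-] (faults so far: 1)
  step 3: ref 5 -> FAULT, frames=[2,5,-,-] (faults so far: 2)
  step 4: ref 5 -> HIT, frames=[2,5,-,-] (faults so far: 2)
  step 5: ref 1 -> FAULT, frames=[2,5,1,-] (faults so far: 3)
  step 6: ref 2 -> HIT, frames=[2,5,1,-] (faults so far: 3)
  step 7: ref 2 -> HIT, frames=[2,5,1,-] (faults so far: 3)
  step 8: ref 2 -> HIT, frames=[2,5,1,-] (faults so far: 3)
  step 9: ref 6 -> FAULT, frames=[2,5,1,6] (faults so far: 4)
  step 10: ref 3 -> FAULT, evict 5, frames=[2,3,1,6] (faults so far: 5)
  step 11: ref 6 -> HIT, frames=[2,3,1,6] (faults so far: 5)
  step 12: ref 4 -> FAULT, evict 1, frames=[2,3,4,6] (faults so far: 6)
  step 13: ref 1 -> FAULT, evict 2, frames=[1,3,4,6] (faults so far: 7)
  LRU total faults: 7
--- Optimal ---
  step 0: ref 2 -> FAULT, frames=[2,-,-,-] (faults so far: 1)
  step 1: ref 2 -> HIT, frames=[2,-,-,-] (faults so far: 1)
  step 2: ref 2 -> HIT, frames=[2,-,-,-] (faults so far: 1)
  step 3: ref 5 -> FAULT, frames=[2,5,-,-] (faults so far: 2)
  step 4: ref 5 -> HIT, frames=[2,5,-,-] (faults so far: 2)
  step 5: ref 1 -> FAULT, frames=[2,5,1,-] (faults so far: 3)
  step 6: ref 2 -> HIT, frames=[2,5,1,-] (faults so far: 3)
  step 7: ref 2 -> HIT, frames=[2,5,1,-] (faults so far: 3)
  step 8: ref 2 -> HIT, frames=[2,5,1,-] (faults so far: 3)
  step 9: ref 6 -> FAULT, frames=[2,5,1,6] (faults so far: 4)
  step 10: ref 3 -> FAULT, evict 2, frames=[3,5,1,6] (faults so far: 5)
  step 11: ref 6 -> HIT, frames=[3,5,1,6] (faults so far: 5)
  step 12: ref 4 -> FAULT, evict 3, frames=[4,5,1,6] (faults so far: 6)
  step 13: ref 1 -> HIT, frames=[4,5,1,6] (faults so far: 6)
  Optimal total faults: 6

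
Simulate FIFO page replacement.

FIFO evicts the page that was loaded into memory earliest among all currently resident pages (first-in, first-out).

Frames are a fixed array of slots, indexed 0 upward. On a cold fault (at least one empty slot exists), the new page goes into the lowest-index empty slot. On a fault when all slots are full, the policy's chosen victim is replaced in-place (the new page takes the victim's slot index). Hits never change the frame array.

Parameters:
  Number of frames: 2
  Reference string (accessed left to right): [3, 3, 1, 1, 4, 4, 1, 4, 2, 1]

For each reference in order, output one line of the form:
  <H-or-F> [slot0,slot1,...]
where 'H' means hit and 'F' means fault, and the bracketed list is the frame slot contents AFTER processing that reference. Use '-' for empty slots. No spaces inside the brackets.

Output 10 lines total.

F [3,-]
H [3,-]
F [3,1]
H [3,1]
F [4,1]
H [4,1]
H [4,1]
H [4,1]
F [4,2]
F [1,2]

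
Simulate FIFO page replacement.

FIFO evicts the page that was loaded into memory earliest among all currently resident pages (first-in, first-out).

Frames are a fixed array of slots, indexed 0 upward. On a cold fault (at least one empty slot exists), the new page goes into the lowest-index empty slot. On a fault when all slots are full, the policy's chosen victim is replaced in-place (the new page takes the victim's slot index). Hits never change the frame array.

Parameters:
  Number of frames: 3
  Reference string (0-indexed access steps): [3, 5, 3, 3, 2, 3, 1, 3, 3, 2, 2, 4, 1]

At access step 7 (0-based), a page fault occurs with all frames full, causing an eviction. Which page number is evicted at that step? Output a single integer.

Step 0: ref 3 -> FAULT, frames=[3,-,-]
Step 1: ref 5 -> FAULT, frames=[3,5,-]
Step 2: ref 3 -> HIT, frames=[3,5,-]
Step 3: ref 3 -> HIT, frames=[3,5,-]
Step 4: ref 2 -> FAULT, frames=[3,5,2]
Step 5: ref 3 -> HIT, frames=[3,5,2]
Step 6: ref 1 -> FAULT, evict 3, frames=[1,5,2]
Step 7: ref 3 -> FAULT, evict 5, frames=[1,3,2]
At step 7: evicted page 5

Answer: 5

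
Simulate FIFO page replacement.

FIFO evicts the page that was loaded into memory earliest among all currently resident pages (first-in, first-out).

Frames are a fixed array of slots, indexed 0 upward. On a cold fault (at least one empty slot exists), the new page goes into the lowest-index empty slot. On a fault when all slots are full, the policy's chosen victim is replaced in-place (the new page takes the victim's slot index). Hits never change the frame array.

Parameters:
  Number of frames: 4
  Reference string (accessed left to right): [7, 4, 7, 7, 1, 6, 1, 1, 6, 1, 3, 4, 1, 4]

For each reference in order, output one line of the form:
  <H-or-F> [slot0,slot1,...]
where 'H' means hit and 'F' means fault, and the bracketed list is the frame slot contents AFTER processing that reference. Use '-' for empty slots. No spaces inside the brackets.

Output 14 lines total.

F [7,-,-,-]
F [7,4,-,-]
H [7,4,-,-]
H [7,4,-,-]
F [7,4,1,-]
F [7,4,1,6]
H [7,4,1,6]
H [7,4,1,6]
H [7,4,1,6]
H [7,4,1,6]
F [3,4,1,6]
H [3,4,1,6]
H [3,4,1,6]
H [3,4,1,6]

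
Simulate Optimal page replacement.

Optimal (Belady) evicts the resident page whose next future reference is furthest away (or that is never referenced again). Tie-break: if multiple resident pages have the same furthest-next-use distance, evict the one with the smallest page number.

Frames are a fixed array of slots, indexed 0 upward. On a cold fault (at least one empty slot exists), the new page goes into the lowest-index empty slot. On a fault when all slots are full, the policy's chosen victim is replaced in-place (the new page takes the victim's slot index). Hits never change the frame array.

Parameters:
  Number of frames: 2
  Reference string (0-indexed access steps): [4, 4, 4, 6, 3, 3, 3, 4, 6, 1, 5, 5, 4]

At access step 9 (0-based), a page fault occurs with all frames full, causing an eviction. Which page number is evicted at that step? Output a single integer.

Step 0: ref 4 -> FAULT, frames=[4,-]
Step 1: ref 4 -> HIT, frames=[4,-]
Step 2: ref 4 -> HIT, frames=[4,-]
Step 3: ref 6 -> FAULT, frames=[4,6]
Step 4: ref 3 -> FAULT, evict 6, frames=[4,3]
Step 5: ref 3 -> HIT, frames=[4,3]
Step 6: ref 3 -> HIT, frames=[4,3]
Step 7: ref 4 -> HIT, frames=[4,3]
Step 8: ref 6 -> FAULT, evict 3, frames=[4,6]
Step 9: ref 1 -> FAULT, evict 6, frames=[4,1]
At step 9: evicted page 6

Answer: 6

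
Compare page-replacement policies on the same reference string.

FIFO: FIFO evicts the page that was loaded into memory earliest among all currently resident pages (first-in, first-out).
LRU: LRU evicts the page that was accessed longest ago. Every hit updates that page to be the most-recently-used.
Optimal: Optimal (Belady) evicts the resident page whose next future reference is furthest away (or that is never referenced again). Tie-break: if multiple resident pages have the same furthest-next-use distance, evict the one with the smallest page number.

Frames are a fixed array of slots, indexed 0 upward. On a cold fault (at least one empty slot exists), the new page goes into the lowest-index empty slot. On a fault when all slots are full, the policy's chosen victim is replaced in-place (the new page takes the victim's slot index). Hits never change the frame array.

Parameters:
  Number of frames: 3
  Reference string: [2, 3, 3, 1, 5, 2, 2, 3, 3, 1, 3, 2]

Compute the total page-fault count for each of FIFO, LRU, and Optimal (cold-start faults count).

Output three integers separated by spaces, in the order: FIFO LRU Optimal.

--- FIFO ---
  step 0: ref 2 -> FAULT, frames=[2,-,-] (faults so far: 1)
  step 1: ref 3 -> FAULT, frames=[2,3,-] (faults so far: 2)
  step 2: ref 3 -> HIT, frames=[2,3,-] (faults so far: 2)
  step 3: ref 1 -> FAULT, frames=[2,3,1] (faults so far: 3)
  step 4: ref 5 -> FAULT, evict 2, frames=[5,3,1] (faults so far: 4)
  step 5: ref 2 -> FAULT, evict 3, frames=[5,2,1] (faults so far: 5)
  step 6: ref 2 -> HIT, frames=[5,2,1] (faults so far: 5)
  step 7: ref 3 -> FAULT, evict 1, frames=[5,2,3] (faults so far: 6)
  step 8: ref 3 -> HIT, frames=[5,2,3] (faults so far: 6)
  step 9: ref 1 -> FAULT, evict 5, frames=[1,2,3] (faults so far: 7)
  step 10: ref 3 -> HIT, frames=[1,2,3] (faults so far: 7)
  step 11: ref 2 -> HIT, frames=[1,2,3] (faults so far: 7)
  FIFO total faults: 7
--- LRU ---
  step 0: ref 2 -> FAULT, frames=[2,-,-] (faults so far: 1)
  step 1: ref 3 -> FAULT, frames=[2,3,-] (faults so far: 2)
  step 2: ref 3 -> HIT, frames=[2,3,-] (faults so far: 2)
  step 3: ref 1 -> FAULT, frames=[2,3,1] (faults so far: 3)
  step 4: ref 5 -> FAULT, evict 2, frames=[5,3,1] (faults so far: 4)
  step 5: ref 2 -> FAULT, evict 3, frames=[5,2,1] (faults so far: 5)
  step 6: ref 2 -> HIT, frames=[5,2,1] (faults so far: 5)
  step 7: ref 3 -> FAULT, evict 1, frames=[5,2,3] (faults so far: 6)
  step 8: ref 3 -> HIT, frames=[5,2,3] (faults so far: 6)
  step 9: ref 1 -> FAULT, evict 5, frames=[1,2,3] (faults so far: 7)
  step 10: ref 3 -> HIT, frames=[1,2,3] (faults so far: 7)
  step 11: ref 2 -> HIT, frames=[1,2,3] (faults so far: 7)
  LRU total faults: 7
--- Optimal ---
  step 0: ref 2 -> FAULT, frames=[2,-,-] (faults so far: 1)
  step 1: ref 3 -> FAULT, frames=[2,3,-] (faults so far: 2)
  step 2: ref 3 -> HIT, frames=[2,3,-] (faults so far: 2)
  step 3: ref 1 -> FAULT, frames=[2,3,1] (faults so far: 3)
  step 4: ref 5 -> FAULT, evict 1, frames=[2,3,5] (faults so far: 4)
  step 5: ref 2 -> HIT, frames=[2,3,5] (faults so far: 4)
  step 6: ref 2 -> HIT, frames=[2,3,5] (faults so far: 4)
  step 7: ref 3 -> HIT, frames=[2,3,5] (faults so far: 4)
  step 8: ref 3 -> HIT, frames=[2,3,5] (faults so far: 4)
  step 9: ref 1 -> FAULT, evict 5, frames=[2,3,1] (faults so far: 5)
  step 10: ref 3 -> HIT, frames=[2,3,1] (faults so far: 5)
  step 11: ref 2 -> HIT, frames=[2,3,1] (faults so far: 5)
  Optimal total faults: 5

Answer: 7 7 5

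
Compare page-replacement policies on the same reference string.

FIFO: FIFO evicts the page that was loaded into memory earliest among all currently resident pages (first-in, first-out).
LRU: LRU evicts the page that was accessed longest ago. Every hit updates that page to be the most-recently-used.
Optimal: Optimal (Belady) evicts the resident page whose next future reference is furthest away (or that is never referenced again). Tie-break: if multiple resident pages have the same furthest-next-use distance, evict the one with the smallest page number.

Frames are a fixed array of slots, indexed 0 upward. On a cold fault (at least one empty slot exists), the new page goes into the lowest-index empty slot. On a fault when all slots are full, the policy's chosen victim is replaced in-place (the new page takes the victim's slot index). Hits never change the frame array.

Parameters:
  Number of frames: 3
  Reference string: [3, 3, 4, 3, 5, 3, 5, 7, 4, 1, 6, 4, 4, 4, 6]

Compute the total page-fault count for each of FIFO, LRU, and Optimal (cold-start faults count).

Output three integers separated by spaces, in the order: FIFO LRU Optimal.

--- FIFO ---
  step 0: ref 3 -> FAULT, frames=[3,-,-] (faults so far: 1)
  step 1: ref 3 -> HIT, frames=[3,-,-] (faults so far: 1)
  step 2: ref 4 -> FAULT, frames=[3,4,-] (faults so far: 2)
  step 3: ref 3 -> HIT, frames=[3,4,-] (faults so far: 2)
  step 4: ref 5 -> FAULT, frames=[3,4,5] (faults so far: 3)
  step 5: ref 3 -> HIT, frames=[3,4,5] (faults so far: 3)
  step 6: ref 5 -> HIT, frames=[3,4,5] (faults so far: 3)
  step 7: ref 7 -> FAULT, evict 3, frames=[7,4,5] (faults so far: 4)
  step 8: ref 4 -> HIT, frames=[7,4,5] (faults so far: 4)
  step 9: ref 1 -> FAULT, evict 4, frames=[7,1,5] (faults so far: 5)
  step 10: ref 6 -> FAULT, evict 5, frames=[7,1,6] (faults so far: 6)
  step 11: ref 4 -> FAULT, evict 7, frames=[4,1,6] (faults so far: 7)
  step 12: ref 4 -> HIT, frames=[4,1,6] (faults so far: 7)
  step 13: ref 4 -> HIT, frames=[4,1,6] (faults so far: 7)
  step 14: ref 6 -> HIT, frames=[4,1,6] (faults so far: 7)
  FIFO total faults: 7
--- LRU ---
  step 0: ref 3 -> FAULT, frames=[3,-,-] (faults so far: 1)
  step 1: ref 3 -> HIT, frames=[3,-,-] (faults so far: 1)
  step 2: ref 4 -> FAULT, frames=[3,4,-] (faults so far: 2)
  step 3: ref 3 -> HIT, frames=[3,4,-] (faults so far: 2)
  step 4: ref 5 -> FAULT, frames=[3,4,5] (faults so far: 3)
  step 5: ref 3 -> HIT, frames=[3,4,5] (faults so far: 3)
  step 6: ref 5 -> HIT, frames=[3,4,5] (faults so far: 3)
  step 7: ref 7 -> FAULT, evict 4, frames=[3,7,5] (faults so far: 4)
  step 8: ref 4 -> FAULT, evict 3, frames=[4,7,5] (faults so far: 5)
  step 9: ref 1 -> FAULT, evict 5, frames=[4,7,1] (faults so far: 6)
  step 10: ref 6 -> FAULT, evict 7, frames=[4,6,1] (faults so far: 7)
  step 11: ref 4 -> HIT, frames=[4,6,1] (faults so far: 7)
  step 12: ref 4 -> HIT, frames=[4,6,1] (faults so far: 7)
  step 13: ref 4 -> HIT, frames=[4,6,1] (faults so far: 7)
  step 14: ref 6 -> HIT, frames=[4,6,1] (faults so far: 7)
  LRU total faults: 7
--- Optimal ---
  step 0: ref 3 -> FAULT, frames=[3,-,-] (faults so far: 1)
  step 1: ref 3 -> HIT, frames=[3,-,-] (faults so far: 1)
  step 2: ref 4 -> FAULT, frames=[3,4,-] (faults so far: 2)
  step 3: ref 3 -> HIT, frames=[3,4,-] (faults so far: 2)
  step 4: ref 5 -> FAULT, frames=[3,4,5] (faults so far: 3)
  step 5: ref 3 -> HIT, frames=[3,4,5] (faults so far: 3)
  step 6: ref 5 -> HIT, frames=[3,4,5] (faults so far: 3)
  step 7: ref 7 -> FAULT, evict 3, frames=[7,4,5] (faults so far: 4)
  step 8: ref 4 -> HIT, frames=[7,4,5] (faults so far: 4)
  step 9: ref 1 -> FAULT, evict 5, frames=[7,4,1] (faults so far: 5)
  step 10: ref 6 -> FAULT, evict 1, frames=[7,4,6] (faults so far: 6)
  step 11: ref 4 -> HIT, frames=[7,4,6] (faults so far: 6)
  step 12: ref 4 -> HIT, frames=[7,4,6] (faults so far: 6)
  step 13: ref 4 -> HIT, frames=[7,4,6] (faults so far: 6)
  step 14: ref 6 -> HIT, frames=[7,4,6] (faults so far: 6)
  Optimal total faults: 6

Answer: 7 7 6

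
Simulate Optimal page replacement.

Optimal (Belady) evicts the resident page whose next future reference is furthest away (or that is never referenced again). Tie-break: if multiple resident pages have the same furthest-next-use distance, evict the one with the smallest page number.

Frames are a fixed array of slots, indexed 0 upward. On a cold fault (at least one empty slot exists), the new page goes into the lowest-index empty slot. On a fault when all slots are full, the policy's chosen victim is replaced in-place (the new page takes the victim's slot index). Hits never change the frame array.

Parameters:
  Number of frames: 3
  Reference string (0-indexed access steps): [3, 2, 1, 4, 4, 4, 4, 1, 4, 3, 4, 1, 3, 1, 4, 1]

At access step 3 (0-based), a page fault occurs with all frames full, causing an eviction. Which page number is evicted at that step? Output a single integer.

Answer: 2

Derivation:
Step 0: ref 3 -> FAULT, frames=[3,-,-]
Step 1: ref 2 -> FAULT, frames=[3,2,-]
Step 2: ref 1 -> FAULT, frames=[3,2,1]
Step 3: ref 4 -> FAULT, evict 2, frames=[3,4,1]
At step 3: evicted page 2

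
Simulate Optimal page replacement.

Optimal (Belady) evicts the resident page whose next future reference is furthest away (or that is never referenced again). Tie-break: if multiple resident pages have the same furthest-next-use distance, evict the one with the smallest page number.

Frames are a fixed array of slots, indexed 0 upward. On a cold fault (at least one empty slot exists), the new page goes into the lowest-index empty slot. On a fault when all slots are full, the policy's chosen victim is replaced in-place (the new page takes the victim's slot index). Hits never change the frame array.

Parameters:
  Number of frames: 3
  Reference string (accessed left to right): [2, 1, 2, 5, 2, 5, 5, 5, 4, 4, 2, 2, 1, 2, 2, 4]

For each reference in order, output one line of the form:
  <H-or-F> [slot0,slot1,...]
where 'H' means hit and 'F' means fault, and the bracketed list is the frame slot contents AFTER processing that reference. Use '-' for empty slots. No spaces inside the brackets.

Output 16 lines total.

F [2,-,-]
F [2,1,-]
H [2,1,-]
F [2,1,5]
H [2,1,5]
H [2,1,5]
H [2,1,5]
H [2,1,5]
F [2,1,4]
H [2,1,4]
H [2,1,4]
H [2,1,4]
H [2,1,4]
H [2,1,4]
H [2,1,4]
H [2,1,4]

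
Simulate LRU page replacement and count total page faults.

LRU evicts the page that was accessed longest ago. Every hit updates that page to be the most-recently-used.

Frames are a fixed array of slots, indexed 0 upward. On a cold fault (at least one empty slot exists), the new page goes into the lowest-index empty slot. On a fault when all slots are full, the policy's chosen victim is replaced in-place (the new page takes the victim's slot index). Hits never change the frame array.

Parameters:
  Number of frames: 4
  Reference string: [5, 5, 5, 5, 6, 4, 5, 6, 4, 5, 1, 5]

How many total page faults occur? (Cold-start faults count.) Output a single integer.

Answer: 4

Derivation:
Step 0: ref 5 → FAULT, frames=[5,-,-,-]
Step 1: ref 5 → HIT, frames=[5,-,-,-]
Step 2: ref 5 → HIT, frames=[5,-,-,-]
Step 3: ref 5 → HIT, frames=[5,-,-,-]
Step 4: ref 6 → FAULT, frames=[5,6,-,-]
Step 5: ref 4 → FAULT, frames=[5,6,4,-]
Step 6: ref 5 → HIT, frames=[5,6,4,-]
Step 7: ref 6 → HIT, frames=[5,6,4,-]
Step 8: ref 4 → HIT, frames=[5,6,4,-]
Step 9: ref 5 → HIT, frames=[5,6,4,-]
Step 10: ref 1 → FAULT, frames=[5,6,4,1]
Step 11: ref 5 → HIT, frames=[5,6,4,1]
Total faults: 4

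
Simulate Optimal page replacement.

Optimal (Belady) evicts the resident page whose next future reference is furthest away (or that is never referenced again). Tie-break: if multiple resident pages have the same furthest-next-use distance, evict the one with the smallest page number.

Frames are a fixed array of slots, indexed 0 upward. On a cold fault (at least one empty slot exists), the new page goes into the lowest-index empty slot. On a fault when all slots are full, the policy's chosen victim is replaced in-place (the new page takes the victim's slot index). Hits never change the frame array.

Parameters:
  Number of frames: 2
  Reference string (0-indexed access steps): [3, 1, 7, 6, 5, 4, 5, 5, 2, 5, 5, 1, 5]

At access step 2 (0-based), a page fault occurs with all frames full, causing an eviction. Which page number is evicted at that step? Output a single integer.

Answer: 3

Derivation:
Step 0: ref 3 -> FAULT, frames=[3,-]
Step 1: ref 1 -> FAULT, frames=[3,1]
Step 2: ref 7 -> FAULT, evict 3, frames=[7,1]
At step 2: evicted page 3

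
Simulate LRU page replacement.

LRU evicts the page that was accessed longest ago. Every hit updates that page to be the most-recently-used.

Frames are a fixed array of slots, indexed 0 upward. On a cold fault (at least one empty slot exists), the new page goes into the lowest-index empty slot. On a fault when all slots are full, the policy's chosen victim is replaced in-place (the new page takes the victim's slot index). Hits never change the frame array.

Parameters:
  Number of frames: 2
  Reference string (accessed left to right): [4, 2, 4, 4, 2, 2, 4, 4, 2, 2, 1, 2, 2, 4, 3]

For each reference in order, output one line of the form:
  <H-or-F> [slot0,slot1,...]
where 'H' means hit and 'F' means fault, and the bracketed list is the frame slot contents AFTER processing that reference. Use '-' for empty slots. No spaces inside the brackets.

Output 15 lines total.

F [4,-]
F [4,2]
H [4,2]
H [4,2]
H [4,2]
H [4,2]
H [4,2]
H [4,2]
H [4,2]
H [4,2]
F [1,2]
H [1,2]
H [1,2]
F [4,2]
F [4,3]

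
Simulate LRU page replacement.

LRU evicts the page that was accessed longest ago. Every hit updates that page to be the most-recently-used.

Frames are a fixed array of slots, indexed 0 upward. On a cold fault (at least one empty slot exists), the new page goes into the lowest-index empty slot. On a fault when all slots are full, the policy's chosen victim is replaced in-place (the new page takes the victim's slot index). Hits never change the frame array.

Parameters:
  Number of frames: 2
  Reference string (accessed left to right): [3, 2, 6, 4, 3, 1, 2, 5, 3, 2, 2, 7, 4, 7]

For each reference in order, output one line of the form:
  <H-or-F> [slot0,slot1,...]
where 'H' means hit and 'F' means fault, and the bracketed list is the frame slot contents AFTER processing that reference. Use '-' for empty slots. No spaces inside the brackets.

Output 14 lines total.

F [3,-]
F [3,2]
F [6,2]
F [6,4]
F [3,4]
F [3,1]
F [2,1]
F [2,5]
F [3,5]
F [3,2]
H [3,2]
F [7,2]
F [7,4]
H [7,4]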